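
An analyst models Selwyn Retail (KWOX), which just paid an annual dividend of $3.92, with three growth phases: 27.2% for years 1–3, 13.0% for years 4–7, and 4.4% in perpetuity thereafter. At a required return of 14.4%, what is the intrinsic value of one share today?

Three-stage DDM. Project D₁…D_7; terminal Gordon value at t=7 with g = 0.044; discount at r = 0.144.
D_1 = 4.9862
D_2 = 6.3425
D_3 = 8.0677
D_4 = 9.1165
D_5 = 10.3016
D_6 = 11.6408
D_7 = 13.1541
TV_7 = 13.7329/(0.144−0.044) = 137.3288
P₀ = Σ Dₜ/(1+r)ᵗ + TV_7/(1+r)^7 = 89.0485

$89.05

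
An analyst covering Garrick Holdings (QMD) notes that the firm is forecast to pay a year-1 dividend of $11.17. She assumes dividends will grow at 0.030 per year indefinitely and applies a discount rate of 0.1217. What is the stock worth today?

Gordon growth model: P₀ = D₁/(r − g), with D₁ = 11.17 given directly.
P₀ = 11.1700 / (0.1217 − 0.03) = 11.1700 / 0.0917 = 121.8103

$121.81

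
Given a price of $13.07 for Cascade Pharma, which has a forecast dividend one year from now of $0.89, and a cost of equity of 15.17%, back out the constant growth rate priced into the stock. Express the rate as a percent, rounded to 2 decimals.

From P₀ = D₁/(r − g), the implied growth is g = r − D₁/P₀.
g = 0.1517 − 0.89/13.07 = 0.1517 − 0.06809 = 0.08361

8.36%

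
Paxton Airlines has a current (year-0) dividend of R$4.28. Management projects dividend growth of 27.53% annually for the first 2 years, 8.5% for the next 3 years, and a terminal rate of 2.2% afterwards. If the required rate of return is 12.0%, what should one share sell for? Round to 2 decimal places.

R$78.66

Three-stage DDM. Project D₁…D_5; terminal Gordon value at t=5 with g = 0.022; discount at r = 0.12.
D_1 = 5.4583
D_2 = 6.9609
D_3 = 7.5526
D_4 = 8.1946
D_5 = 8.8911
TV_5 = 9.0868/(0.12−0.022) = 92.7219
P₀ = Σ Dₜ/(1+r)ᵗ + TV_5/(1+r)^5 = 78.6643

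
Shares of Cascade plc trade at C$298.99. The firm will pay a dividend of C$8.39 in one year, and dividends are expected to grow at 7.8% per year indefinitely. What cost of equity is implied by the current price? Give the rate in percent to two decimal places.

10.61%

Rearranging the constant-growth DDM: r = D₁/P₀ + g.
r = 8.3900 / 298.99 + 0.078 = 0.02806 + 0.078 = 0.10606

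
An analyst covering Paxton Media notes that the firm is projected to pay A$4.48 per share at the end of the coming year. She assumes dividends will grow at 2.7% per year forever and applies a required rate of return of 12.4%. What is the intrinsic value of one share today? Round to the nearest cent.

Gordon growth model: P₀ = D₁/(r − g), with D₁ = 4.48 given directly.
P₀ = 4.4800 / (0.124 − 0.027) = 4.4800 / 0.097 = 46.1856

A$46.19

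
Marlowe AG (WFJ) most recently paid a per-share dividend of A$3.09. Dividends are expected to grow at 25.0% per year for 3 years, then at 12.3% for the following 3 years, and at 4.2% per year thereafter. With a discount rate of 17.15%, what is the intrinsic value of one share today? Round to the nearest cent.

A$47.53

Three-stage DDM. Project D₁…D_6; terminal Gordon value at t=6 with g = 0.042; discount at r = 0.1715.
D_1 = 3.8625
D_2 = 4.8281
D_3 = 6.0352
D_4 = 6.7775
D_5 = 7.6111
D_6 = 8.5473
TV_6 = 8.9063/(0.1715−0.042) = 68.7742
P₀ = Σ Dₜ/(1+r)ᵗ + TV_6/(1+r)^6 = 47.5285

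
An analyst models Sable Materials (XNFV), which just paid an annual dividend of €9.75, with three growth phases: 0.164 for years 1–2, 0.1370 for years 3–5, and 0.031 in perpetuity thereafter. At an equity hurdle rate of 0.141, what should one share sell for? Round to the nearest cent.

Three-stage DDM. Project D₁…D_5; terminal Gordon value at t=5 with g = 0.031; discount at r = 0.141.
D_1 = 11.3490
D_2 = 13.2102
D_3 = 15.0200
D_4 = 17.0778
D_5 = 19.4174
TV_5 = 20.0194/(0.141−0.031) = 181.9944
P₀ = Σ Dₜ/(1+r)ᵗ + TV_5/(1+r)^5 = 144.4304

€144.43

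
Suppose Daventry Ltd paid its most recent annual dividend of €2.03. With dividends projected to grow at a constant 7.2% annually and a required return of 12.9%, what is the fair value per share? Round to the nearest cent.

€38.18

Gordon growth model: P₀ = D₁/(r − g). D₁ = 2.03 × (1 + 0.072) = 2.1762.
P₀ = 2.1762 / (0.129 − 0.072) = 2.1762 / 0.057 = 38.1782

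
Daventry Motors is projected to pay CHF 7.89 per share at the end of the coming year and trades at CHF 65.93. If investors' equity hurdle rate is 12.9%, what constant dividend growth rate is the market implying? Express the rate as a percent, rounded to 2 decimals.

0.93%

From P₀ = D₁/(r − g), the implied growth is g = r − D₁/P₀.
g = 0.129 − 7.89/65.93 = 0.129 − 0.11967 = 0.00933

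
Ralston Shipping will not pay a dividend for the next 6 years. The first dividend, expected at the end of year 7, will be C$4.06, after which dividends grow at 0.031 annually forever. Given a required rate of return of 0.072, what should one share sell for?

Deferred-dividend DDM. At t=6 the remaining stream is a growing perpetuity with first payment D_7 = 4.06.
V_6 = D_7/(r−g) = 4.06/(0.072−0.031) = 99.0244
P₀ = V_6/(1+r)^6 = 99.0244/(1+0.072)^6 = 65.2489

C$65.25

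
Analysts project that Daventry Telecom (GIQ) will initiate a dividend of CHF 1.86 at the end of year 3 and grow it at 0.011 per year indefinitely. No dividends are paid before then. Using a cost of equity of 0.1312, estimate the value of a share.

CHF 12.09

Deferred-dividend DDM. At t=2 the remaining stream is a growing perpetuity with first payment D_3 = 1.86.
V_2 = D_3/(r−g) = 1.86/(0.1312−0.011) = 15.4742
P₀ = V_2/(1+r)^2 = 15.4742/(1+0.1312)^2 = 12.0929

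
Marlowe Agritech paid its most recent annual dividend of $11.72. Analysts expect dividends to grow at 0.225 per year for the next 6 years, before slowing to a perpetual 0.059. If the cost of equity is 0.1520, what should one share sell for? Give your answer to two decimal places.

$280.62

Two-stage DDM. Project D₁…D_6 at 0.225, terminal growth 0.059, discount at r = 0.152.
D_1 = 14.3570
D_2 = 17.5873
D_3 = 21.5445
D_4 = 26.3920
D_5 = 32.3302
D_6 = 39.6045
Terminal value at t=6: TV = D_7/(r−g) = 41.9411/(0.152−0.059) = 450.9799
P₀ = 14.3570/(1+0.152)^1 + 17.5873/(1+0.152)^2 + 21.5445/(1+0.152)^3 + 26.3920/(1+0.152)^4 + 32.3302/(1+0.152)^5 + 39.6045/(1+0.152)^6 + 450.9799/(1+0.152)^6 = 280.6206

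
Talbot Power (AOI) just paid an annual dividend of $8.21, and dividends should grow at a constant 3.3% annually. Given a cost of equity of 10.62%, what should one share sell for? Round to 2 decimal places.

$115.86

Gordon growth model: P₀ = D₁/(r − g). D₁ = 8.21 × (1 + 0.033) = 8.4809.
P₀ = 8.4809 / (0.1062 − 0.033) = 8.4809 / 0.0732 = 115.8597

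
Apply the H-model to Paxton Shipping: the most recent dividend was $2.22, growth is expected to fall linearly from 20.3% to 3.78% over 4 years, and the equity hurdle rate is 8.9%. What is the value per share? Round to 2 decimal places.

$59.32

H-model: P₀ = D₀[(1+g_L) + H(g_S−g_L)]/(r−g_L), with H = 4/2 = 2.
P₀ = 2.22 × [(1+0.0378) + 2×(0.203−0.0378)] / (0.089−0.0378)
   = 2.22 × 1.3682 / 0.0512 = 59.3243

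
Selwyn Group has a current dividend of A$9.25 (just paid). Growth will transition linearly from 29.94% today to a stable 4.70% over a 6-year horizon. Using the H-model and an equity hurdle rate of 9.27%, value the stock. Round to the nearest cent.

A$365.18

H-model: P₀ = D₀[(1+g_L) + H(g_S−g_L)]/(r−g_L), with H = 6/2 = 3.
P₀ = 9.25 × [(1+0.047) + 3×(0.2994−0.047)] / (0.0927−0.047)
   = 9.25 × 1.8042 / 0.0457 = 365.1827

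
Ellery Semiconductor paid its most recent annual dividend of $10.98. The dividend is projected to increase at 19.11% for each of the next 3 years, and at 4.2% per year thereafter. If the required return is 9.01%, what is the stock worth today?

Two-stage DDM. Project D₁…D_3 at 0.1911, terminal growth 0.042, discount at r = 0.0901.
D_1 = 13.0783
D_2 = 15.5775
D_3 = 18.5544
Terminal value at t=3: TV = D_4/(r−g) = 19.3337/(0.0901−0.042) = 401.9478
P₀ = 13.0783/(1+0.0901)^1 + 15.5775/(1+0.0901)^2 + 18.5544/(1+0.0901)^3 + 401.9478/(1+0.0901)^3 = 349.7217

$349.72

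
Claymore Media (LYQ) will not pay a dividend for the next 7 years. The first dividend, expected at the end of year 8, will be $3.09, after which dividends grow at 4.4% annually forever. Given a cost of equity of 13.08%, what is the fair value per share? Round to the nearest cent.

Deferred-dividend DDM. At t=7 the remaining stream is a growing perpetuity with first payment D_8 = 3.09.
V_7 = D_8/(r−g) = 3.09/(0.1308−0.044) = 35.5991
P₀ = V_7/(1+r)^7 = 35.5991/(1+0.1308)^7 = 15.0570

$15.06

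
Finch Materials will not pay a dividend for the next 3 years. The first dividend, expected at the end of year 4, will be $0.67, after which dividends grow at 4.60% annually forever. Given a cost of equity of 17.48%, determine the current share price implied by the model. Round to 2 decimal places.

Deferred-dividend DDM. At t=3 the remaining stream is a growing perpetuity with first payment D_4 = 0.67.
V_3 = D_4/(r−g) = 0.67/(0.1748−0.046) = 5.2019
P₀ = V_3/(1+r)^3 = 5.2019/(1+0.1748)^3 = 3.2082

$3.21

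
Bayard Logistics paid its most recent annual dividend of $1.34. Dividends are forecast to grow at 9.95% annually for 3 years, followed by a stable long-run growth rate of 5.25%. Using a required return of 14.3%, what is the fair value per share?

$17.59

Two-stage DDM. Project D₁…D_3 at 0.0995, terminal growth 0.0525, discount at r = 0.143.
D_1 = 1.4733
D_2 = 1.6199
D_3 = 1.7811
Terminal value at t=3: TV = D_4/(r−g) = 1.8746/(0.143−0.0525) = 20.7140
P₀ = 1.4733/(1+0.143)^1 + 1.6199/(1+0.143)^2 + 1.7811/(1+0.143)^3 + 20.7140/(1+0.143)^3 = 17.5933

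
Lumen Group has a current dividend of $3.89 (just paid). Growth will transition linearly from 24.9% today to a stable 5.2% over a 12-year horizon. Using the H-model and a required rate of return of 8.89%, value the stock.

H-model: P₀ = D₀[(1+g_L) + H(g_S−g_L)]/(r−g_L), with H = 12/2 = 6.
P₀ = 3.89 × [(1+0.052) + 6×(0.249−0.052)] / (0.0889−0.052)
   = 3.89 × 2.2340 / 0.0369 = 235.5084

$235.51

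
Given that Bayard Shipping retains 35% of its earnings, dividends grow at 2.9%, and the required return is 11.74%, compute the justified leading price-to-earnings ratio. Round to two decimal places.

7.35

Payout ratio b = 1 − 0.35 = 0.65.
Justified leading P/E = b/(r−g) = 0.65/(0.1174−0.029) = 7.3529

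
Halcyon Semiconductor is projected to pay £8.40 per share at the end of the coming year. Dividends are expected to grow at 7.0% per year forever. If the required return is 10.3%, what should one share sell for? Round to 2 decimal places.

£254.55

Gordon growth model: P₀ = D₁/(r − g), with D₁ = 8.40 given directly.
P₀ = 8.4000 / (0.103 − 0.07) = 8.4000 / 0.033 = 254.5455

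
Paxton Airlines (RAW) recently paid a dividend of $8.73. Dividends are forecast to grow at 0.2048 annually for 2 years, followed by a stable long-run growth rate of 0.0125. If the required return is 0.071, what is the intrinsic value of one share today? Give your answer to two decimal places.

Two-stage DDM. Project D₁…D_2 at 0.2048, terminal growth 0.0125, discount at r = 0.071.
D_1 = 10.5179
D_2 = 12.6720
Terminal value at t=2: TV = D_3/(r−g) = 12.8304/(0.071−0.0125) = 219.3226
P₀ = 10.5179/(1+0.071)^1 + 12.6720/(1+0.071)^2 + 219.3226/(1+0.071)^2 = 212.0754

$212.08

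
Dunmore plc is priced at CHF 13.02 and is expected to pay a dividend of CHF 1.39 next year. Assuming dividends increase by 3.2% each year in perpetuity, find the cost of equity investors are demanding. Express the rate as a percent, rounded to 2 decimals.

Rearranging the constant-growth DDM: r = D₁/P₀ + g.
r = 1.3900 / 13.02 + 0.032 = 0.10676 + 0.032 = 0.13876

13.88%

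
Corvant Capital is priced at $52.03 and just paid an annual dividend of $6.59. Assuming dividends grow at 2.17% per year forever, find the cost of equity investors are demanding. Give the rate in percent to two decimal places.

15.11%

Rearranging the constant-growth DDM: r = D₁/P₀ + g.
D₁ = 6.59 × (1 + 0.0217) = 6.7330.
r = 6.7330 / 52.03 + 0.0217 = 0.12941 + 0.0217 = 0.15111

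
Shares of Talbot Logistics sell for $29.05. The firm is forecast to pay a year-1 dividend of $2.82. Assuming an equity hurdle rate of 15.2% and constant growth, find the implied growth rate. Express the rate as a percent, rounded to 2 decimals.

From P₀ = D₁/(r − g), the implied growth is g = r − D₁/P₀.
g = 0.152 − 2.82/29.05 = 0.152 − 0.09707 = 0.05493

5.49%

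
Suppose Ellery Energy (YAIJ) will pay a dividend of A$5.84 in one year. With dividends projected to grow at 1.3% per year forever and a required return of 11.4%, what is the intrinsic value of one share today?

Gordon growth model: P₀ = D₁/(r − g), with D₁ = 5.84 given directly.
P₀ = 5.8400 / (0.114 − 0.013) = 5.8400 / 0.101 = 57.8218

A$57.82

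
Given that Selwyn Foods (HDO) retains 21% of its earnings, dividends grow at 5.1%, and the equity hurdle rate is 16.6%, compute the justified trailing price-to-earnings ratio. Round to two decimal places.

Payout ratio b = 1 − 0.21 = 0.79.
Justified trailing P/E = b(1+g)/(r−g) = 0.79×(1+0.051)/(0.166−0.051) = 7.2199

7.22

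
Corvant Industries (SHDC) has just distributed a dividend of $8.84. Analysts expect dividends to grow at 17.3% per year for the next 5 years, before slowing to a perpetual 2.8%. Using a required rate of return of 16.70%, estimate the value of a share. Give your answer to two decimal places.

Two-stage DDM. Project D₁…D_5 at 0.173, terminal growth 0.028, discount at r = 0.167.
D_1 = 10.3693
D_2 = 12.1632
D_3 = 14.2674
D_4 = 16.7357
D_5 = 19.6310
Terminal value at t=5: TV = D_6/(r−g) = 20.1807/(0.167−0.028) = 145.1846
P₀ = 10.3693/(1+0.167)^1 + 12.1632/(1+0.167)^2 + 14.2674/(1+0.167)^3 + 16.7357/(1+0.167)^4 + 19.6310/(1+0.167)^5 + 145.1846/(1+0.167)^5 = 111.9623

$111.96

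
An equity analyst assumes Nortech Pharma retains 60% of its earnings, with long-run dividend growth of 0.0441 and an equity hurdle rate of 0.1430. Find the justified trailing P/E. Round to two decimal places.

4.22

Payout ratio b = 1 − 0.60 = 0.40.
Justified trailing P/E = b(1+g)/(r−g) = 0.40×(1+0.0441)/(0.143−0.0441) = 4.2229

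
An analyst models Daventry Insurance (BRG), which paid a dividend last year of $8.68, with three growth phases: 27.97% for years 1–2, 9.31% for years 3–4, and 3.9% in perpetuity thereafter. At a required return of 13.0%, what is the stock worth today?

$161.08

Three-stage DDM. Project D₁…D_4; terminal Gordon value at t=4 with g = 0.039; discount at r = 0.13.
D_1 = 11.1078
D_2 = 14.2146
D_3 = 15.5380
D_4 = 16.9846
TV_4 = 17.6470/(0.13−0.039) = 193.9233
P₀ = Σ Dₜ/(1+r)ᵗ + TV_4/(1+r)^4 = 161.0845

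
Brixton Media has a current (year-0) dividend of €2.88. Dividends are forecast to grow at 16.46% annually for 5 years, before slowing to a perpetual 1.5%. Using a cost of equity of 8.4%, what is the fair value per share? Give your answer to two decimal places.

€78.59

Two-stage DDM. Project D₁…D_5 at 0.1646, terminal growth 0.015, discount at r = 0.084.
D_1 = 3.3540
D_2 = 3.9061
D_3 = 4.5491
D_4 = 5.2978
D_5 = 6.1699
Terminal value at t=5: TV = D_6/(r−g) = 6.2624/(0.084−0.015) = 90.7598
P₀ = 3.3540/(1+0.084)^1 + 3.9061/(1+0.084)^2 + 4.5491/(1+0.084)^3 + 5.2978/(1+0.084)^4 + 6.1699/(1+0.084)^5 + 90.7598/(1+0.084)^5 = 78.5871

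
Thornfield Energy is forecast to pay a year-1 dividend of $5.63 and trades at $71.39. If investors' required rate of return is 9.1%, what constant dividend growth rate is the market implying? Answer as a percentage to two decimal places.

1.21%

From P₀ = D₁/(r − g), the implied growth is g = r − D₁/P₀.
g = 0.091 − 5.63/71.39 = 0.091 − 0.07886 = 0.01214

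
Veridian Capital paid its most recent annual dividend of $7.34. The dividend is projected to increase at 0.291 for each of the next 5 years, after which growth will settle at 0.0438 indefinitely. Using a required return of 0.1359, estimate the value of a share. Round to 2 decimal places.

$212.52

Two-stage DDM. Project D₁…D_5 at 0.291, terminal growth 0.0438, discount at r = 0.1359.
D_1 = 9.4759
D_2 = 12.2334
D_3 = 15.7934
D_4 = 20.3892
D_5 = 26.3225
Terminal value at t=5: TV = D_6/(r−g) = 27.4754/(0.1359−0.0438) = 298.3218
P₀ = 9.4759/(1+0.1359)^1 + 12.2334/(1+0.1359)^2 + 15.7934/(1+0.1359)^3 + 20.3892/(1+0.1359)^4 + 26.3225/(1+0.1359)^5 + 298.3218/(1+0.1359)^5 = 212.5218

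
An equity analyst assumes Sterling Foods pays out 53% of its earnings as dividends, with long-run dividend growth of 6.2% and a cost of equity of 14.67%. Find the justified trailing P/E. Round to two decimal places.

6.65

Justified trailing P/E = b(1+g)/(r−g) = 0.53×(1+0.062)/(0.1467−0.062) = 6.6453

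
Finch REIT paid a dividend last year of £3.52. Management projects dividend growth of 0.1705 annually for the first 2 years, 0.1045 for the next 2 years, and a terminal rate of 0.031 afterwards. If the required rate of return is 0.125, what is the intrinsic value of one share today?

£55.17

Three-stage DDM. Project D₁…D_4; terminal Gordon value at t=4 with g = 0.031; discount at r = 0.125.
D_1 = 4.1202
D_2 = 4.8226
D_3 = 5.3266
D_4 = 5.8832
TV_4 = 6.0656/(0.125−0.031) = 64.5279
P₀ = Σ Dₜ/(1+r)ᵗ + TV_4/(1+r)^4 = 55.1713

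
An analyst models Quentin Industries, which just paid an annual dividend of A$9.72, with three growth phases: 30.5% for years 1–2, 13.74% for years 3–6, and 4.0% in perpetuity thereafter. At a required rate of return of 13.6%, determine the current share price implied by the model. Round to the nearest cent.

Three-stage DDM. Project D₁…D_6; terminal Gordon value at t=6 with g = 0.04; discount at r = 0.136.
D_1 = 12.6846
D_2 = 16.5534
D_3 = 18.8278
D_4 = 21.4148
D_5 = 24.3572
D_6 = 27.7039
TV_6 = 28.8120/(0.136−0.04) = 300.1251
P₀ = Σ Dₜ/(1+r)ᵗ + TV_6/(1+r)^6 = 215.1073

A$215.11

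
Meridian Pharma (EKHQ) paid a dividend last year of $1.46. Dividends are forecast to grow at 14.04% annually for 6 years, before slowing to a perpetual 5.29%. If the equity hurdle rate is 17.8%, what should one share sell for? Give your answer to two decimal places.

Two-stage DDM. Project D₁…D_6 at 0.1404, terminal growth 0.0529, discount at r = 0.178.
D_1 = 1.6650
D_2 = 1.8987
D_3 = 2.1653
D_4 = 2.4693
D_5 = 2.8160
D_6 = 3.2114
Terminal value at t=6: TV = D_7/(r−g) = 3.3813/(0.178−0.0529) = 27.0287
P₀ = 1.6650/(1+0.178)^1 + 1.8987/(1+0.178)^2 + 2.1653/(1+0.178)^3 + 2.4693/(1+0.178)^4 + 2.8160/(1+0.178)^5 + 3.2114/(1+0.178)^6 + 27.0287/(1+0.178)^6 = 17.9465

$17.95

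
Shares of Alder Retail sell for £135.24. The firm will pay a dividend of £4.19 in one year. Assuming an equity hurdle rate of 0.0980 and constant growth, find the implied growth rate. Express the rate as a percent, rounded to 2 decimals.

6.70%

From P₀ = D₁/(r − g), the implied growth is g = r − D₁/P₀.
g = 0.098 − 4.19/135.24 = 0.098 − 0.03098 = 0.06702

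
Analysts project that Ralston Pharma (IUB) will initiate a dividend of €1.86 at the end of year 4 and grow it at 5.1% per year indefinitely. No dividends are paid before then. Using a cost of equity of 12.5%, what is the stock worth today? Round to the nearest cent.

€17.65

Deferred-dividend DDM. At t=3 the remaining stream is a growing perpetuity with first payment D_4 = 1.86.
V_3 = D_4/(r−g) = 1.86/(0.125−0.051) = 25.1351
P₀ = V_3/(1+r)^3 = 25.1351/(1+0.125)^3 = 17.6532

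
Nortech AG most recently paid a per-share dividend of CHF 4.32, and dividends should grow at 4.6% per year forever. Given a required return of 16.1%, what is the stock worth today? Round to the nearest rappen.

CHF 39.29

Gordon growth model: P₀ = D₁/(r − g). D₁ = 4.32 × (1 + 0.046) = 4.5187.
P₀ = 4.5187 / (0.161 − 0.046) = 4.5187 / 0.115 = 39.2932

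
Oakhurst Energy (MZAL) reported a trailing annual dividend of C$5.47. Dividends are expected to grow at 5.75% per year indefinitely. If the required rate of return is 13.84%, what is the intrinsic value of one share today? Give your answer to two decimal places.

Gordon growth model: P₀ = D₁/(r − g). D₁ = 5.47 × (1 + 0.0575) = 5.7845.
P₀ = 5.7845 / (0.1384 − 0.0575) = 5.7845 / 0.0809 = 71.5022

C$71.50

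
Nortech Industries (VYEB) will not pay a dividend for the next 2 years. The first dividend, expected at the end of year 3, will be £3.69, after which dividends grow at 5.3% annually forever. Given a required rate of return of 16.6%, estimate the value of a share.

£24.02

Deferred-dividend DDM. At t=2 the remaining stream is a growing perpetuity with first payment D_3 = 3.69.
V_2 = D_3/(r−g) = 3.69/(0.166−0.053) = 32.6549
P₀ = V_2/(1+r)^2 = 32.6549/(1+0.166)^2 = 24.0188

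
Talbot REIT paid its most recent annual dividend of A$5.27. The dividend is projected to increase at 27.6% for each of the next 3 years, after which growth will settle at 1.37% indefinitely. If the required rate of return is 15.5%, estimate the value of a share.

A$70.34

Two-stage DDM. Project D₁…D_3 at 0.276, terminal growth 0.0137, discount at r = 0.155.
D_1 = 6.7245
D_2 = 8.5805
D_3 = 10.9487
Terminal value at t=3: TV = D_4/(r−g) = 11.0987/(0.155−0.0137) = 78.5471
P₀ = 6.7245/(1+0.155)^1 + 8.5805/(1+0.155)^2 + 10.9487/(1+0.155)^3 + 78.5471/(1+0.155)^3 = 70.3381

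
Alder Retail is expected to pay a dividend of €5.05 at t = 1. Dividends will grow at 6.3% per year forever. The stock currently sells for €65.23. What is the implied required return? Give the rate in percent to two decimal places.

Rearranging the constant-growth DDM: r = D₁/P₀ + g.
r = 5.0500 / 65.23 + 0.063 = 0.07742 + 0.063 = 0.14042

14.04%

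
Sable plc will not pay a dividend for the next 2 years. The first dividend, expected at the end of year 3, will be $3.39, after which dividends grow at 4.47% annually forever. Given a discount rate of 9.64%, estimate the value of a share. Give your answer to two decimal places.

$54.55

Deferred-dividend DDM. At t=2 the remaining stream is a growing perpetuity with first payment D_3 = 3.39.
V_2 = D_3/(r−g) = 3.39/(0.0964−0.0447) = 65.5706
P₀ = V_2/(1+r)^2 = 65.5706/(1+0.0964)^2 = 54.5470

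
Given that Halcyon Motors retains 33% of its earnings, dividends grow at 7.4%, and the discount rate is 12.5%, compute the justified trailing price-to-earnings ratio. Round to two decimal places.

Payout ratio b = 1 − 0.33 = 0.67.
Justified trailing P/E = b(1+g)/(r−g) = 0.67×(1+0.074)/(0.125−0.074) = 14.1094

14.11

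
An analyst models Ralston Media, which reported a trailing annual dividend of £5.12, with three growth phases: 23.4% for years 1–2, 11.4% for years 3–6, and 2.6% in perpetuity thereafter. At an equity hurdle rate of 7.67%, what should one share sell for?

Three-stage DDM. Project D₁…D_6; terminal Gordon value at t=6 with g = 0.026; discount at r = 0.0767.
D_1 = 6.3181
D_2 = 7.7965
D_3 = 8.6853
D_4 = 9.6754
D_5 = 10.7784
D_6 = 12.0072
TV_6 = 12.3194/(0.0767−0.026) = 242.9855
P₀ = Σ Dₜ/(1+r)ᵗ + TV_6/(1+r)^6 = 197.8660

£197.87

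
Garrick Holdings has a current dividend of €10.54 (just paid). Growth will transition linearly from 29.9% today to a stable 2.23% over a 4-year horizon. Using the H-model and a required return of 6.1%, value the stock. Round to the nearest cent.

H-model: P₀ = D₀[(1+g_L) + H(g_S−g_L)]/(r−g_L), with H = 4/2 = 2.
P₀ = 10.54 × [(1+0.0223) + 2×(0.299−0.0223)] / (0.061−0.0223)
   = 10.54 × 1.5757 / 0.0387 = 429.1441

€429.14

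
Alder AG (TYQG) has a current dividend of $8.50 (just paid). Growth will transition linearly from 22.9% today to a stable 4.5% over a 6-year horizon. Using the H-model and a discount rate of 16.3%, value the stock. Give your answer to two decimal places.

$115.04

H-model: P₀ = D₀[(1+g_L) + H(g_S−g_L)]/(r−g_L), with H = 6/2 = 3.
P₀ = 8.50 × [(1+0.045) + 3×(0.229−0.045)] / (0.163−0.045)
   = 8.50 × 1.5970 / 0.118 = 115.0381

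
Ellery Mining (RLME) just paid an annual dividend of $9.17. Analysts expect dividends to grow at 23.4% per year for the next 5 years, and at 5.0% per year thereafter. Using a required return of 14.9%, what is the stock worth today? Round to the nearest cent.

$196.05

Two-stage DDM. Project D₁…D_5 at 0.234, terminal growth 0.05, discount at r = 0.149.
D_1 = 11.3158
D_2 = 13.9637
D_3 = 17.2312
D_4 = 21.2633
D_5 = 26.2389
Terminal value at t=5: TV = D_6/(r−g) = 27.5508/(0.149−0.05) = 278.2910
P₀ = 11.3158/(1+0.149)^1 + 13.9637/(1+0.149)^2 + 17.2312/(1+0.149)^3 + 21.2633/(1+0.149)^4 + 26.2389/(1+0.149)^5 + 278.2910/(1+0.149)^5 = 196.0496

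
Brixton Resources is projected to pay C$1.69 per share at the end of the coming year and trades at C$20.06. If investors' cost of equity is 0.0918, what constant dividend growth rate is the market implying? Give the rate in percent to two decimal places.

0.76%

From P₀ = D₁/(r − g), the implied growth is g = r − D₁/P₀.
g = 0.0918 − 1.69/20.06 = 0.0918 − 0.08425 = 0.00755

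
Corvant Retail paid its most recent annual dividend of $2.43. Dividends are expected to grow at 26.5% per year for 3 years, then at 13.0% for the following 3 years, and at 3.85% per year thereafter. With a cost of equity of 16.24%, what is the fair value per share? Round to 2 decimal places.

$41.65

Three-stage DDM. Project D₁…D_6; terminal Gordon value at t=6 with g = 0.0385; discount at r = 0.1624.
D_1 = 3.0740
D_2 = 3.8885
D_3 = 4.9190
D_4 = 5.5585
D_5 = 6.2811
D_6 = 7.0976
TV_6 = 7.3709/(0.1624−0.0385) = 59.4906
P₀ = Σ Dₜ/(1+r)ᵗ + TV_6/(1+r)^6 = 41.6525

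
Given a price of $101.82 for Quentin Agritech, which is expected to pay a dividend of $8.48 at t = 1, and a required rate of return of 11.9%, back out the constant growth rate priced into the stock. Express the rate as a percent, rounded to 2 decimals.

3.57%

From P₀ = D₁/(r − g), the implied growth is g = r − D₁/P₀.
g = 0.119 − 8.48/101.82 = 0.119 − 0.08328 = 0.03572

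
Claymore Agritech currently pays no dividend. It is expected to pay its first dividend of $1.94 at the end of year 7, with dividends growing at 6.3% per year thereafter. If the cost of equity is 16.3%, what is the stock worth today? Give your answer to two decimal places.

Deferred-dividend DDM. At t=6 the remaining stream is a growing perpetuity with first payment D_7 = 1.94.
V_6 = D_7/(r−g) = 1.94/(0.163−0.063) = 19.4000
P₀ = V_6/(1+r)^6 = 19.4000/(1+0.163)^6 = 7.8401

$7.84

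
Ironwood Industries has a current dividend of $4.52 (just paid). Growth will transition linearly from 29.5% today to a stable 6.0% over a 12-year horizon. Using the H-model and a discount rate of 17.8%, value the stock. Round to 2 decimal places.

H-model: P₀ = D₀[(1+g_L) + H(g_S−g_L)]/(r−g_L), with H = 12/2 = 6.
P₀ = 4.52 × [(1+0.06) + 6×(0.295−0.06)] / (0.178−0.06)
   = 4.52 × 2.4700 / 0.118 = 94.6136

$94.61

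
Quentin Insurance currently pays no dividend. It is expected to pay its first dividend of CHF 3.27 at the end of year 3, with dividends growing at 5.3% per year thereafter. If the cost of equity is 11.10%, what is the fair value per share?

CHF 45.68

Deferred-dividend DDM. At t=2 the remaining stream is a growing perpetuity with first payment D_3 = 3.27.
V_2 = D_3/(r−g) = 3.27/(0.111−0.053) = 56.3793
P₀ = V_2/(1+r)^2 = 56.3793/(1+0.111)^2 = 45.6764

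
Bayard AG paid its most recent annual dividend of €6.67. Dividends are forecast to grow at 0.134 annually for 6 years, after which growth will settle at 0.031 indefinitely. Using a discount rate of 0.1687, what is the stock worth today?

€77.74

Two-stage DDM. Project D₁…D_6 at 0.134, terminal growth 0.031, discount at r = 0.1687.
D_1 = 7.5638
D_2 = 8.5773
D_3 = 9.7267
D_4 = 11.0301
D_5 = 12.5081
D_6 = 14.1842
Terminal value at t=6: TV = D_7/(r−g) = 14.6239/(0.1687−0.031) = 106.2011
P₀ = 7.5638/(1+0.1687)^1 + 8.5773/(1+0.1687)^2 + 9.7267/(1+0.1687)^3 + 11.0301/(1+0.1687)^4 + 12.5081/(1+0.1687)^5 + 14.1842/(1+0.1687)^6 + 106.2011/(1+0.1687)^6 = 77.7393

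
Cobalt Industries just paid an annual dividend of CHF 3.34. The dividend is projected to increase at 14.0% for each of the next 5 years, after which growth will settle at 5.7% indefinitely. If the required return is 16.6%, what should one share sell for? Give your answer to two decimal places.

CHF 44.55

Two-stage DDM. Project D₁…D_5 at 0.14, terminal growth 0.057, discount at r = 0.166.
D_1 = 3.8076
D_2 = 4.3407
D_3 = 4.9484
D_4 = 5.6411
D_5 = 6.4309
Terminal value at t=5: TV = D_6/(r−g) = 6.7974/(0.166−0.057) = 62.3619
P₀ = 3.8076/(1+0.166)^1 + 4.3407/(1+0.166)^2 + 4.9484/(1+0.166)^3 + 5.6411/(1+0.166)^4 + 6.4309/(1+0.166)^5 + 62.3619/(1+0.166)^5 = 44.5507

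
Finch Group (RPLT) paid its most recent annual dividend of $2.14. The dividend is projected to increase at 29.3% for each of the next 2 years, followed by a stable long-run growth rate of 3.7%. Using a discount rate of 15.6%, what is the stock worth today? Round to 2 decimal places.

Two-stage DDM. Project D₁…D_2 at 0.293, terminal growth 0.037, discount at r = 0.156.
D_1 = 2.7670
D_2 = 3.5778
Terminal value at t=2: TV = D_3/(r−g) = 3.7101/(0.156−0.037) = 31.1776
P₀ = 2.7670/(1+0.156)^1 + 3.5778/(1+0.156)^2 + 31.1776/(1+0.156)^2 = 28.4016

$28.40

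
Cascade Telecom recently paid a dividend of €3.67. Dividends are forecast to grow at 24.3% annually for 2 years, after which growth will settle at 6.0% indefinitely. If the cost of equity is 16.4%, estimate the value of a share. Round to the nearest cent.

Two-stage DDM. Project D₁…D_2 at 0.243, terminal growth 0.06, discount at r = 0.164.
D_1 = 4.5618
D_2 = 5.6703
Terminal value at t=2: TV = D_3/(r−g) = 6.0105/(0.164−0.06) = 57.7937
P₀ = 4.5618/(1+0.164)^1 + 5.6703/(1+0.164)^2 + 57.7937/(1+0.164)^2 = 50.7596

€50.76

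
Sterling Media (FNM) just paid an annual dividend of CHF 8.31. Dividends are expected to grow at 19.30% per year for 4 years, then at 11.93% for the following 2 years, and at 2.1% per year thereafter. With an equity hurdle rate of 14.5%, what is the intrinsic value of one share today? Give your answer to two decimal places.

CHF 132.87

Three-stage DDM. Project D₁…D_6; terminal Gordon value at t=6 with g = 0.021; discount at r = 0.145.
D_1 = 9.9138
D_2 = 11.8272
D_3 = 14.1098
D_4 = 16.8330
D_5 = 18.8412
D_6 = 21.0890
TV_6 = 21.5319/(0.145−0.021) = 173.6440
P₀ = Σ Dₜ/(1+r)ᵗ + TV_6/(1+r)^6 = 132.8650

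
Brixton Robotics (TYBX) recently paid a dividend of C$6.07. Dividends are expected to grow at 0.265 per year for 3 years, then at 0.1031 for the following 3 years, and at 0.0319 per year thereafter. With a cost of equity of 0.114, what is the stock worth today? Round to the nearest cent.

C$158.22

Three-stage DDM. Project D₁…D_6; terminal Gordon value at t=6 with g = 0.0319; discount at r = 0.114.
D_1 = 7.6786
D_2 = 9.7134
D_3 = 12.2874
D_4 = 13.5542
D_5 = 14.9517
D_6 = 16.4932
TV_6 = 17.0193/(0.114−0.0319) = 207.3000
P₀ = Σ Dₜ/(1+r)ᵗ + TV_6/(1+r)^6 = 158.2182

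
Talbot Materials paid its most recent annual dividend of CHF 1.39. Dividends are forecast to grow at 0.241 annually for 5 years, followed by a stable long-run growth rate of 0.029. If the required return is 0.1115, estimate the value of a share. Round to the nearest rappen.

Two-stage DDM. Project D₁…D_5 at 0.241, terminal growth 0.029, discount at r = 0.1115.
D_1 = 1.7250
D_2 = 2.1407
D_3 = 2.6566
D_4 = 3.2969
D_5 = 4.0914
Terminal value at t=5: TV = D_6/(r−g) = 4.2101/(0.1115−0.029) = 51.0311
P₀ = 1.7250/(1+0.1115)^1 + 2.1407/(1+0.1115)^2 + 2.6566/(1+0.1115)^3 + 3.2969/(1+0.1115)^4 + 4.0914/(1+0.1115)^5 + 51.0311/(1+0.1115)^5 = 39.8718

CHF 39.87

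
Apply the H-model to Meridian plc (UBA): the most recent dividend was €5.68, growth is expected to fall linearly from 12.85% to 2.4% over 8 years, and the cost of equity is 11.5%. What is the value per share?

H-model: P₀ = D₀[(1+g_L) + H(g_S−g_L)]/(r−g_L), with H = 8/2 = 4.
P₀ = 5.68 × [(1+0.024) + 4×(0.1285−0.024)] / (0.115−0.024)
   = 5.68 × 1.4420 / 0.091 = 90.0062

€90.01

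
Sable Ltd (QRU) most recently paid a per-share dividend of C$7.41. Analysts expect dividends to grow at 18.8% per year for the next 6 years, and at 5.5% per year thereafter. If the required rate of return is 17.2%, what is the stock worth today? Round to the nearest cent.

C$119.11

Two-stage DDM. Project D₁…D_6 at 0.188, terminal growth 0.055, discount at r = 0.172.
D_1 = 8.8031
D_2 = 10.4581
D_3 = 12.4242
D_4 = 14.7599
D_5 = 17.5348
D_6 = 20.8313
Terminal value at t=6: TV = D_7/(r−g) = 21.9770/(0.172−0.055) = 187.8380
P₀ = 8.8031/(1+0.172)^1 + 10.4581/(1+0.172)^2 + 12.4242/(1+0.172)^3 + 14.7599/(1+0.172)^4 + 17.5348/(1+0.172)^5 + 20.8313/(1+0.172)^6 + 187.8380/(1+0.172)^6 = 119.1133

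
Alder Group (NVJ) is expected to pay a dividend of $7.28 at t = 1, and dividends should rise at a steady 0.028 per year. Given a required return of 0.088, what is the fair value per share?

$121.33

Gordon growth model: P₀ = D₁/(r − g), with D₁ = 7.28 given directly.
P₀ = 7.2800 / (0.088 − 0.028) = 7.2800 / 0.06 = 121.3333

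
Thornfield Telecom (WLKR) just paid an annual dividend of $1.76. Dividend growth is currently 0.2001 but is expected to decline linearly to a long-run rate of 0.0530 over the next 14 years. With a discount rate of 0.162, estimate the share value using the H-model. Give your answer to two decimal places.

H-model: P₀ = D₀[(1+g_L) + H(g_S−g_L)]/(r−g_L), with H = 14/2 = 7.
P₀ = 1.76 × [(1+0.053) + 7×(0.2001−0.053)] / (0.162−0.053)
   = 1.76 × 2.0827 / 0.109 = 33.6289

$33.63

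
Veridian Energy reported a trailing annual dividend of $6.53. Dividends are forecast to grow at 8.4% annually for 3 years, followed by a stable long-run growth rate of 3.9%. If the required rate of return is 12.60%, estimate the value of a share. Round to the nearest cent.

$87.74

Two-stage DDM. Project D₁…D_3 at 0.084, terminal growth 0.039, discount at r = 0.126.
D_1 = 7.0785
D_2 = 7.6731
D_3 = 8.3177
Terminal value at t=3: TV = D_4/(r−g) = 8.6420/(0.126−0.039) = 99.3339
P₀ = 7.0785/(1+0.126)^1 + 7.6731/(1+0.126)^2 + 8.3177/(1+0.126)^3 + 99.3339/(1+0.126)^3 = 87.7442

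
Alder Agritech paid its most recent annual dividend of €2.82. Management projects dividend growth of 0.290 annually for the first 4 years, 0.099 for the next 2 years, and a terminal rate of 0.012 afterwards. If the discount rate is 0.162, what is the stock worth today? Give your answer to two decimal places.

Three-stage DDM. Project D₁…D_6; terminal Gordon value at t=6 with g = 0.012; discount at r = 0.162.
D_1 = 3.6378
D_2 = 4.6928
D_3 = 6.0537
D_4 = 7.8092
D_5 = 8.5823
D_6 = 9.4320
TV_6 = 9.5452/(0.162−0.012) = 63.6345
P₀ = Σ Dₜ/(1+r)ᵗ + TV_6/(1+r)^6 = 48.4801

€48.48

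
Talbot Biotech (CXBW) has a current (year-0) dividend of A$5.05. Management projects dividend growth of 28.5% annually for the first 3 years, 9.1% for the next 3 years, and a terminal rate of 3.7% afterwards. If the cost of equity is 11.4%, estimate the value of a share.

Three-stage DDM. Project D₁…D_6; terminal Gordon value at t=6 with g = 0.037; discount at r = 0.114.
D_1 = 6.4892
D_2 = 8.3387
D_3 = 10.7152
D_4 = 11.6903
D_5 = 12.7541
D_6 = 13.9147
TV_6 = 14.4296/(0.114−0.037) = 187.3972
P₀ = Σ Dₜ/(1+r)ᵗ + TV_6/(1+r)^6 = 140.6516

A$140.65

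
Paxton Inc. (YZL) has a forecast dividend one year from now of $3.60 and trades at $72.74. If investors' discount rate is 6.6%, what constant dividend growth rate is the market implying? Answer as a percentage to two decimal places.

From P₀ = D₁/(r − g), the implied growth is g = r − D₁/P₀.
g = 0.066 − 3.60/72.74 = 0.066 − 0.04949 = 0.01651

1.65%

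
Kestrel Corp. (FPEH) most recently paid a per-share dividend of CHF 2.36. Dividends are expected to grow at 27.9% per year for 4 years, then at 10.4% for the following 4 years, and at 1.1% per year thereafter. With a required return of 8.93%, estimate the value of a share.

CHF 93.99

Three-stage DDM. Project D₁…D_8; terminal Gordon value at t=8 with g = 0.011; discount at r = 0.0893.
D_1 = 3.0184
D_2 = 3.8606
D_3 = 4.9377
D_4 = 6.3153
D_5 = 6.9721
D_6 = 7.6972
D_7 = 8.4977
D_8 = 9.3815
TV_8 = 9.4847/(0.0893−0.011) = 121.1323
P₀ = Σ Dₜ/(1+r)ᵗ + TV_8/(1+r)^8 = 93.9908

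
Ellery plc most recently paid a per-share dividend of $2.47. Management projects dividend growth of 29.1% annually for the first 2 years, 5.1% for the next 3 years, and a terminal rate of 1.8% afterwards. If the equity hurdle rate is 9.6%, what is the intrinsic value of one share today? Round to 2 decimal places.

$55.24

Three-stage DDM. Project D₁…D_5; terminal Gordon value at t=5 with g = 0.018; discount at r = 0.096.
D_1 = 3.1888
D_2 = 4.1167
D_3 = 4.3267
D_4 = 4.5473
D_5 = 4.7792
TV_5 = 4.8653/(0.096−0.018) = 62.3750
P₀ = Σ Dₜ/(1+r)ᵗ + TV_5/(1+r)^5 = 55.2384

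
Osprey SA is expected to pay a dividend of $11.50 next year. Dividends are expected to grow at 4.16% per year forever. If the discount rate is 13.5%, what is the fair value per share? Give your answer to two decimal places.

$123.13

Gordon growth model: P₀ = D₁/(r − g), with D₁ = 11.50 given directly.
P₀ = 11.5000 / (0.135 − 0.0416) = 11.5000 / 0.0934 = 123.1263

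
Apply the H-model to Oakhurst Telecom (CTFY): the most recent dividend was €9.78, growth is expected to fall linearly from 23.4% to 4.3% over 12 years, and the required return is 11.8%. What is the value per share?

€285.45

H-model: P₀ = D₀[(1+g_L) + H(g_S−g_L)]/(r−g_L), with H = 12/2 = 6.
P₀ = 9.78 × [(1+0.043) + 6×(0.234−0.043)] / (0.118−0.043)
   = 9.78 × 2.1890 / 0.075 = 285.4456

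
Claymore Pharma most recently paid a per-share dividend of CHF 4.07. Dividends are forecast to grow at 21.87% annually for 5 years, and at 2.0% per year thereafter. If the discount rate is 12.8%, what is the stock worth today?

Two-stage DDM. Project D₁…D_5 at 0.2187, terminal growth 0.02, discount at r = 0.128.
D_1 = 4.9601
D_2 = 6.0449
D_3 = 7.3669
D_4 = 8.9780
D_5 = 10.9415
Terminal value at t=5: TV = D_6/(r−g) = 11.1604/(0.128−0.02) = 103.3368
P₀ = 4.9601/(1+0.128)^1 + 6.0449/(1+0.128)^2 + 7.3669/(1+0.128)^3 + 8.9780/(1+0.128)^4 + 10.9415/(1+0.128)^5 + 103.3368/(1+0.128)^5 = 82.4040

CHF 82.40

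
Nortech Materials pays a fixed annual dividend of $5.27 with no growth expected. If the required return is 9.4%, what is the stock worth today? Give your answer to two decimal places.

$56.06

Zero-growth DDM (perpetuity): P₀ = D/r = 5.27 / 0.094 = 56.0638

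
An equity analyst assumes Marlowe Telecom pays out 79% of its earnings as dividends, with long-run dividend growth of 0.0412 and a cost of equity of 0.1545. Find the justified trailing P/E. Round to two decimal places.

7.26

Justified trailing P/E = b(1+g)/(r−g) = 0.79×(1+0.0412)/(0.1545−0.0412) = 7.2599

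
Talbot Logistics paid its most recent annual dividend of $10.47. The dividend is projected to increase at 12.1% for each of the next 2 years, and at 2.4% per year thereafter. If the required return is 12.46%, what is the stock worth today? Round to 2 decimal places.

Two-stage DDM. Project D₁…D_2 at 0.121, terminal growth 0.024, discount at r = 0.1246.
D_1 = 11.7369
D_2 = 13.1570
Terminal value at t=2: TV = D_3/(r−g) = 13.4728/(0.1246−0.024) = 133.9245
P₀ = 11.7369/(1+0.1246)^1 + 13.1570/(1+0.1246)^2 + 133.9245/(1+0.1246)^2 = 126.7317

$126.73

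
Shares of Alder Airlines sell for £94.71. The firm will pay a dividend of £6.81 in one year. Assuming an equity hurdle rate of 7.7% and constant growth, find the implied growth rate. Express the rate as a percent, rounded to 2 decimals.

0.51%

From P₀ = D₁/(r − g), the implied growth is g = r − D₁/P₀.
g = 0.077 − 6.81/94.71 = 0.077 − 0.07190 = 0.00510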